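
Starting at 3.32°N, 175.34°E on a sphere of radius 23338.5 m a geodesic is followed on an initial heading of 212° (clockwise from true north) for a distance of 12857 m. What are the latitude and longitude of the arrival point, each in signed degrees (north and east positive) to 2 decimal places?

-23.19°, 157.78°

Angular distance δ = d/R = 12857/23338.5 = 0.55089 rad; initial bearing θ = 3.7001 rad.
sin φ₂ = sin φ₁ cos δ + cos φ₁ sin δ cos θ = (0.0579)(0.8521) + (0.9983)(0.5234)(-0.8480) = -0.3938, so φ₂ = -23.19°.
Δλ = atan2(sin θ sin δ cos φ₁, cos δ − sin φ₁ sin φ₂) = atan2(-0.2769, 0.8749) = -17.564°.
λ₂ = 175.340° − 17.564° = 157.78°.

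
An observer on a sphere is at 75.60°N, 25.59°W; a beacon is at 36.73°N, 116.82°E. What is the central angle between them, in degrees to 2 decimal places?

65.08°

With latitudes φ₁ = 75.600°, φ₂ = 36.730° and longitude difference Δλ = 142.410°:
cos c = sin φ₁ sin φ₂ + cos φ₁ cos φ₂ cos Δλ = (0.9686)(0.5980) + (0.2487)(0.8015)(-0.7924) = 0.42132,
so c = arccos(0.42132) = 1.13590 rad.
So the angular separation is 65.08°.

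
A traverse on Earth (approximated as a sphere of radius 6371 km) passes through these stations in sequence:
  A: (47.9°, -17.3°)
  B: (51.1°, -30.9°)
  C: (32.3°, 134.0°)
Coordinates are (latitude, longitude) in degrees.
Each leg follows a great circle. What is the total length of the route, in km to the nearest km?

Leg A→B: central angle 0.1637 rad, distance 1042.7 km.
Leg B→C: central angle 1.6676 rad, distance 10624.0 km.
Total: 1042.7 + 10624.0 ≈ 11667 km.

11667 km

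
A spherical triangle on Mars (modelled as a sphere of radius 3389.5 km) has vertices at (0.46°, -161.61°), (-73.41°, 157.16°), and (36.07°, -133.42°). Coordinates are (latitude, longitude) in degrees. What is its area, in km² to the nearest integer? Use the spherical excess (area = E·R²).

Side lengths (central angles): a = 2.0750, b = 0.7711, c = 1.3623 rad; semiperimeter s = 2.1042.
By l'Huilier's theorem, tan(E/4) = √[tan(s/2) tan((s−a)/2) tan((s−b)/2) tan((s−c)/2)], giving spherical excess E = 0.3528 rad.
Area = E·R² = 0.3528 × (3389.5)² ≈ 4053325 km².

4053325 km²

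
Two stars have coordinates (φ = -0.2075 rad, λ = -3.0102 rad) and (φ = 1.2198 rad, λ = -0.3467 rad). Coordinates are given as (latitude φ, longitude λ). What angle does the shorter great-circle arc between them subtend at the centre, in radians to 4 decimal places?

2.0854 rad

In radians: φ₁ = -0.2075, φ₂ = 1.2198, Δλ = 152.607° = 2.6635 rad.
cos c = sin φ₁ sin φ₂ + cos φ₁ cos φ₂ cos Δλ = (-0.2060)(0.9390) + (0.9785)(0.3438)(-0.8879) = -0.49219,
so c = arccos(-0.49219) = 2.08540 rad.
So the angular separation is 2.0854 rad.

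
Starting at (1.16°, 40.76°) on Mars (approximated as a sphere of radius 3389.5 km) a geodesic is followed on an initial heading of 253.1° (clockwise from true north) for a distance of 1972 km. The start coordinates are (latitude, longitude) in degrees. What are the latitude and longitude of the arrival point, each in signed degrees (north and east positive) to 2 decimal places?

-8.21°, 8.67°

Angular distance δ = d/R = 1972/3389.5 = 0.58180 rad; initial bearing θ = 4.4174 rad.
sin φ₂ = sin φ₁ cos δ + cos φ₁ sin δ cos θ = (0.0202)(0.8355) + (0.9998)(0.5495)(-0.2907) = -0.1428, so φ₂ = -8.21°.
Δλ = atan2(sin θ sin δ cos φ₁, cos δ − sin φ₁ sin φ₂) = atan2(-0.5257, 0.8384) = -32.089°.
λ₂ = 40.760° − 32.089° = 8.67°.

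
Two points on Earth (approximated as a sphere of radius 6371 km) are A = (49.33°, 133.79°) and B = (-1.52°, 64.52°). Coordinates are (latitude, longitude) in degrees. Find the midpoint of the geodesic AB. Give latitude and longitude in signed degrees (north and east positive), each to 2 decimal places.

Central angle δ = 1.3587 rad. Interpolating on the sphere with fraction f = 0.5:
P = [sin((1−f)δ)·A + sin(fδ)·B] / sin δ = 0.6427·A + 0.6427·B in Cartesian coordinates,
giving P = (-0.0135, 0.8823, 0.4704), i.e. latitude 28.06°, longitude 90.87°.

28.06°, 90.87°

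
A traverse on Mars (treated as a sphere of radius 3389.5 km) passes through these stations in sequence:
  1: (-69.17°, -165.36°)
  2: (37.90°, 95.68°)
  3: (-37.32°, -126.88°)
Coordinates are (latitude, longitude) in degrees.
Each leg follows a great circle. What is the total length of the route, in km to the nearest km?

16253 km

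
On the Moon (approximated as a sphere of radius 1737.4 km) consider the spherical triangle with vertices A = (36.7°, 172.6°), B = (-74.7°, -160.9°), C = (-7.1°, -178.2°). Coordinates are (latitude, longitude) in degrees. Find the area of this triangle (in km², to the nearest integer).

Side lengths (central angles): a = 1.1926, b = 0.7791, c = 1.9683 rad; semiperimeter s = 1.9700.
By l'Huilier's theorem, tan(E/4) = √[tan(s/2) tan((s−a)/2) tan((s−b)/2) tan((s−c)/2)], giving spherical excess E = 0.0761 rad.
Area = E·R² = 0.0761 × (1737.4)² ≈ 229781 km².

229781 km²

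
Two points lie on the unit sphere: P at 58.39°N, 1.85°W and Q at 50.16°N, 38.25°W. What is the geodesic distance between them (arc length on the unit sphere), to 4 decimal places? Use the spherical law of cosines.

Let φ₁ = 1.0191 rad, φ₂ = 0.8755 rad, and Δλ = -0.6353 rad.
cos c = sin φ₁ sin φ₂ + cos φ₁ cos φ₂ cos Δλ = (0.8516)(0.7678) + (0.5241)(0.6406)(0.8049) = 0.92419,
so c = arccos(0.92419) = 0.39189 rad.
On the unit sphere the arc length equals the central angle: 0.3919.

0.3919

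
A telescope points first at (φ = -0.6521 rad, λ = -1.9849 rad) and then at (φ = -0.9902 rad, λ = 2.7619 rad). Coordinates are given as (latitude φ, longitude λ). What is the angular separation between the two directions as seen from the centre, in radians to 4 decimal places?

1.0211 rad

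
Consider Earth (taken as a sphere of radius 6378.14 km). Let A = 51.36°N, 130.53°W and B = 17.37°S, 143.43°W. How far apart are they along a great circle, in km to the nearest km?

7754 km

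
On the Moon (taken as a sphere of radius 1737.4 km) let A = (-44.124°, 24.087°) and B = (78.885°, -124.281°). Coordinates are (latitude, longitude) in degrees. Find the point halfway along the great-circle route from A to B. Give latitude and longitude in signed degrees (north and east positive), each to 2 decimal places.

26.86°, 13.74°

The central angle between A and B is δ = 2.4997 rad.
With f = 0.5, the slerp weights are sin((1−f)δ)/sin δ = 1.5850 and sin(fδ)/sin δ = 1.5850.
Weighted sum of the unit vectors: (1.5850)·(0.6553,0.2930,-0.6962) + (1.5850)·(-0.1086,-0.1593,0.9812) = (0.8666, 0.2119, 0.4518).
Converting back: φ = atan2(z, √(x²+y²)) = 26.86°, λ = atan2(y, x) = 13.74°.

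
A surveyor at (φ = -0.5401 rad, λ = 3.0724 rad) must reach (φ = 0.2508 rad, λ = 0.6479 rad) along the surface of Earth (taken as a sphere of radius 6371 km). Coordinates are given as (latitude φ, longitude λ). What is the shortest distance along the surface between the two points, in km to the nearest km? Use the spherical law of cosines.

15448 km

Let φ₁ = -0.5401 rad, φ₂ = 0.2508 rad, and Δλ = -2.4245 rad.
cos c = sin φ₁ sin φ₂ + cos φ₁ cos φ₂ cos Δλ = (-0.5142)(0.2482) + (0.8577)(0.9687)(-0.7537) = -0.75383,
so c = arccos(-0.75383) = 2.42466 rad.
Distance = R·c = 6371 × 2.4247 ≈ 15448 km.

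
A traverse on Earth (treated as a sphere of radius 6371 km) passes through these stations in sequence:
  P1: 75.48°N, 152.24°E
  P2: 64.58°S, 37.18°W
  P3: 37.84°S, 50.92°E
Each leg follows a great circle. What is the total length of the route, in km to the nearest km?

24935 km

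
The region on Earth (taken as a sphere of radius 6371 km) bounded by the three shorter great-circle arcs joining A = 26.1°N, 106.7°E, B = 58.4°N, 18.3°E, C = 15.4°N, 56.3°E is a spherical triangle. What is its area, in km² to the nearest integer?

17299753 km²

Side lengths (central angles): a = 0.8966, b = 0.8383, c = 1.1725 rad; semiperimeter s = 1.4537.
By l'Huilier's theorem, tan(E/4) = √[tan(s/2) tan((s−a)/2) tan((s−b)/2) tan((s−c)/2)], giving spherical excess E = 0.4262 rad.
Area = E·R² = 0.4262 × (6371)² ≈ 17299753 km².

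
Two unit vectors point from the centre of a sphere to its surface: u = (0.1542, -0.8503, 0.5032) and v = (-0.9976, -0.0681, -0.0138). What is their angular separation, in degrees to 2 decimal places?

95.90°

u·v = -0.1029; |u| = 1.0000, |v| = 1.0000.
cos θ = (u·v)/(|u||v|) = -0.1029, so θ = 95.90°.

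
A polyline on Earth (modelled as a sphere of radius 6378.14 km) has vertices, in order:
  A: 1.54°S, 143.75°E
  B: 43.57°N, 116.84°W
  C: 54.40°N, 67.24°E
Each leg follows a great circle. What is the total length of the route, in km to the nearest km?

Leg A→B: central angle 1.7082 rad, distance 10894.9 km.
Leg B→C: central angle 1.4306 rad, distance 9124.7 km.
Total: 10894.9 + 9124.7 ≈ 20020 km.

20020 km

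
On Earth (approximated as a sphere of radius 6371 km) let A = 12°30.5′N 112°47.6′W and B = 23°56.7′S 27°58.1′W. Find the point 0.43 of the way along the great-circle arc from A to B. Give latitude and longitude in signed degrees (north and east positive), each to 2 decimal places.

-4.89°, -77.80°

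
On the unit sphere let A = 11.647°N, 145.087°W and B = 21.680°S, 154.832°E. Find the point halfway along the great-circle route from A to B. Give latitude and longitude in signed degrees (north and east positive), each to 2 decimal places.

-5.79°, -174.26°

The central angle between A and B is δ = 1.1817 rad.
With f = 0.5, the slerp weights are sin((1−f)δ)/sin δ = 0.6021 and sin(fδ)/sin δ = 0.6021.
Weighted sum of the unit vectors: (0.6021)·(-0.8031,-0.5605,0.2019) + (0.6021)·(-0.8410,0.3952,-0.3694) = (-0.9899, -0.0996, -0.1009).
Converting back: φ = atan2(z, √(x²+y²)) = -5.79°, λ = atan2(y, x) = -174.26°.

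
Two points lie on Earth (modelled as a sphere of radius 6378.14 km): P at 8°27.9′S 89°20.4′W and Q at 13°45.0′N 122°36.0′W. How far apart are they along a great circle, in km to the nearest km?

4429 km

Let φ₁ = -0.1477 rad, φ₂ = 0.2400 rad, and Δλ = -0.5805 rad.
cos c = sin φ₁ sin φ₂ + cos φ₁ cos φ₂ cos Δλ = (-0.1472)(0.2377) + (0.9891)(0.9713)(0.8362) = 0.76839,
so c = arccos(0.76839) = 0.69447 rad.
Distance = R·c = 6378.14 × 0.6945 ≈ 4429 km.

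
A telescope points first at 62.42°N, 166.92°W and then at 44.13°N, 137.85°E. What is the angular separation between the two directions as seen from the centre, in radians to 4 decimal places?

With latitudes φ₁ = 62.420°, φ₂ = 44.130° and longitude difference Δλ = -55.230°:
cos c = sin φ₁ sin φ₂ + cos φ₁ cos φ₂ cos Δλ = (0.8864)(0.6963) + (0.4630)(0.7178)(0.5703) = 0.80668,
so c = arccos(0.80668) = 0.63228 rad.
So the angular separation is 0.6323 rad.

0.6323 rad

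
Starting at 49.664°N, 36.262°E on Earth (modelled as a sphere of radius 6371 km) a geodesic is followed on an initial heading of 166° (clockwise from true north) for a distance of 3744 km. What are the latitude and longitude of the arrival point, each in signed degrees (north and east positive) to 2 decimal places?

Angular distance δ = d/R = 3744/6371 = 0.58766 rad; initial bearing θ = 2.8972 rad.
sin φ₂ = sin φ₁ cos δ + cos φ₁ sin δ cos θ = (0.7623)(0.8322) + (0.6473)(0.5544)(-0.9703) = 0.2862, so φ₂ = 16.63°.
Δλ = atan2(sin θ sin δ cos φ₁, cos δ − sin φ₁ sin φ₂) = atan2(0.0868, 0.6141) = 8.047°.
λ₂ = 36.262° + 8.047° = 44.31°.

16.63°, 44.31°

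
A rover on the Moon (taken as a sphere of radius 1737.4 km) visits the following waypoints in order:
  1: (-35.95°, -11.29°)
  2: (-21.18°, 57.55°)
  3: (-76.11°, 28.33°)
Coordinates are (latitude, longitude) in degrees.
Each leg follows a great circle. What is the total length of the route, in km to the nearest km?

Leg 1→2: central angle 1.0649 rad, distance 1850.2 km.
Leg 2→3: central angle 0.9931 rad, distance 1725.4 km.
Total: 1850.2 + 1725.4 ≈ 3576 km.

3576 km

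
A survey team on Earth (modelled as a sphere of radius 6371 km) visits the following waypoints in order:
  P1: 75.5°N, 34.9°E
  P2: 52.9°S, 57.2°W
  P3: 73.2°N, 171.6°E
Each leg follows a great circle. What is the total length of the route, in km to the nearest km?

32524 km

Leg P1→P2: central angle 2.4618 rad, distance 15684.2 km.
Leg P2→P3: central angle 2.6433 rad, distance 16840.2 km.
Total: 15684.2 + 16840.2 ≈ 32524 km.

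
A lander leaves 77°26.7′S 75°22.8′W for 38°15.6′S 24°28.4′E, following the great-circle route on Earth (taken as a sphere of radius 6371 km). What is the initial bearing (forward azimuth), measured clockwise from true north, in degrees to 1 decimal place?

With φ₁ = -1.3517, φ₂ = -0.6678, Δλ = 1.7428 rad, the forward-azimuth formula gives
θ = atan2( sin Δλ cos φ₂ , cos φ₁ sin φ₂ − sin φ₁ cos φ₂ cos Δλ ) = atan2(0.7736, -0.2658) = 108.96°.
So the initial bearing is 109.0°.

109.0°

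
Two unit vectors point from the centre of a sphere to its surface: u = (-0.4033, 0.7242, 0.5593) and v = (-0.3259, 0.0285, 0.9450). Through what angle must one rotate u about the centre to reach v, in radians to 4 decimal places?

u·v = 0.6806; |u| = 1.0000, |v| = 1.0000.
cos θ = (u·v)/(|u||v|) = 0.6806, so θ = 0.8222 rad.

0.8222 rad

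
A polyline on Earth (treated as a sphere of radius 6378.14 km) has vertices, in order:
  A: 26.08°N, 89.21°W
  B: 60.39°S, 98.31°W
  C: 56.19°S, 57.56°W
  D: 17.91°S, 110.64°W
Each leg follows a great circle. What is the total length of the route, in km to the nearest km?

Leg A→B: central angle 1.5148 rad, distance 9661.5 km.
Leg B→C: central angle 0.3746 rad, distance 2389.1 km.
Leg C→D: central angle 0.9599 rad, distance 6122.6 km.
Total: 9661.5 + 2389.1 + 6122.6 ≈ 18173 km.

18173 km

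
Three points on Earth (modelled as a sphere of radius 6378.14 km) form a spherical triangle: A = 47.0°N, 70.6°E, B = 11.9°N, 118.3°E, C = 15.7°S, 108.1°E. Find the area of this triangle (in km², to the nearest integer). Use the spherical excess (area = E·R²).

9793653 km²

Side lengths (central angles): a = 0.5129, b = 1.2419, c = 0.9274 rad; semiperimeter s = 1.3411.
By l'Huilier's theorem, tan(E/4) = √[tan(s/2) tan((s−a)/2) tan((s−b)/2) tan((s−c)/2)], giving spherical excess E = 0.2407 rad.
Area = E·R² = 0.2407 × (6378.14)² ≈ 9793653 km².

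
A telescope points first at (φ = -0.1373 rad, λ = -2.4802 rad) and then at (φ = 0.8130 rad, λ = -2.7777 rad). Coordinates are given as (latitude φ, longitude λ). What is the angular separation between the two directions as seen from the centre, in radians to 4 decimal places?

Let φ₁ = -0.1373 rad, φ₂ = 0.8130 rad, and Δλ = -0.2975 rad.
cos c = sin φ₁ sin φ₂ + cos φ₁ cos φ₂ cos Δλ = (-0.1369)(0.7264) + (0.9906)(0.6873)(0.9561) = 0.55153,
so c = arccos(0.55153) = 0.98660 rad.
So the angular separation is 0.9866 rad.

0.9866 rad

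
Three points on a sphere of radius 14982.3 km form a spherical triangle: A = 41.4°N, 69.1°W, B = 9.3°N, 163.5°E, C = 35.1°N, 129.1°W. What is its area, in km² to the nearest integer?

61444364 km²

Side lengths (central angles): a = 1.1558, b = 0.8133, c = 1.9206 rad; semiperimeter s = 1.9449.
By l'Huilier's theorem, tan(E/4) = √[tan(s/2) tan((s−a)/2) tan((s−b)/2) tan((s−c)/2)], giving spherical excess E = 0.2737 rad.
Area = E·R² = 0.2737 × (14982.3)² ≈ 61444364 km².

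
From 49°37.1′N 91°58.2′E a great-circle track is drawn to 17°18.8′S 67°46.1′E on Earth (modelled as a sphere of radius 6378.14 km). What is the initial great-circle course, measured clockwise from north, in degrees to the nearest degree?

205°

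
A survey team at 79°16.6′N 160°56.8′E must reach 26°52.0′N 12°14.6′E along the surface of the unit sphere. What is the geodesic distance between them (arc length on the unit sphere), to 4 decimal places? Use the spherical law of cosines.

1.2638

In radians: φ₁ = 1.3836, φ₂ = 0.4689, Δλ = -148.703° = -2.5954 rad.
cos c = sin φ₁ sin φ₂ + cos φ₁ cos φ₂ cos Δλ = (0.9825)(0.4519) + (0.1861)(0.8921)(-0.8545) = 0.30219,
so c = arccos(0.30219) = 1.26380 rad.
On the unit sphere the arc length equals the central angle: 1.2638.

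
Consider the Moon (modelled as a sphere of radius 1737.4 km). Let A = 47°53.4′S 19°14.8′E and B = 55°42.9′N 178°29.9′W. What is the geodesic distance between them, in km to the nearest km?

In radians: φ₁ = -0.8358, φ₂ = 0.9724, Δλ = 162.255° = 2.8319 rad.
Haversine: a = sin²(Δφ/2) + cos φ₁ cos φ₂ sin²(Δλ/2) = 0.6176 + (0.6706)(0.5633)(0.9762) = 0.98636.
Central angle c = 2·arcsin(√a) = 2.90746 rad.
Distance = R·c = 1737.4 × 2.9075 ≈ 5051 km.

5051 km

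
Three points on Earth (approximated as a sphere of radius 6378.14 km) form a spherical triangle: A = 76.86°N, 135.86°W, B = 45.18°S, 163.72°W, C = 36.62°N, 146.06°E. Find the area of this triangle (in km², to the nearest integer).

43354142 km²

Side lengths (central angles): a = 1.6320, b = 0.9039, c = 2.1521 rad; semiperimeter s = 2.3439.
By l'Huilier's theorem, tan(E/4) = √[tan(s/2) tan((s−a)/2) tan((s−b)/2) tan((s−c)/2)], giving spherical excess E = 1.0657 rad.
Area = E·R² = 1.0657 × (6378.14)² ≈ 43354142 km².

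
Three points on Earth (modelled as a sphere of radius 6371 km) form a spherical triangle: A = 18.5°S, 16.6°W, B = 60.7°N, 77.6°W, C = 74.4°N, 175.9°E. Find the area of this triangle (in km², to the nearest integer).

20124169 km²

Side lengths (central angles): a = 0.6392, b = 2.1587, c = 1.6225 rad; semiperimeter s = 2.2102.
By l'Huilier's theorem, tan(E/4) = √[tan(s/2) tan((s−a)/2) tan((s−b)/2) tan((s−c)/2)], giving spherical excess E = 0.4958 rad.
Area = E·R² = 0.4958 × (6371)² ≈ 20124169 km².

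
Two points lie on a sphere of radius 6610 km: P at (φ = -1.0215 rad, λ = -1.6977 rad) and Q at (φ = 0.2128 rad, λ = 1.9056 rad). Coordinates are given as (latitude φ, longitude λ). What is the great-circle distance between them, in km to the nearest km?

14948 km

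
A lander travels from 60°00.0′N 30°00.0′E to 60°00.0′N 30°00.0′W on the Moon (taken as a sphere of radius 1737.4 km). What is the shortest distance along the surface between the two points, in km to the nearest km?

878 km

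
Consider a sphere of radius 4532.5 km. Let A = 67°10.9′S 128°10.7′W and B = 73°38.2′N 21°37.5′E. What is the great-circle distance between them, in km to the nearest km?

13305 km

In radians: φ₁ = -1.1725, φ₂ = 1.2852, Δλ = 149.803° = 2.6146 rad.
Haversine: a = sin²(Δφ/2) + cos φ₁ cos φ₂ sin²(Δλ/2) = 0.8876 + (0.3878)(0.2817)(0.9322) = 0.98942.
Central angle c = 2·arcsin(√a) = 2.93548 rad.
Distance = R·c = 4532.5 × 2.9355 ≈ 13305 km.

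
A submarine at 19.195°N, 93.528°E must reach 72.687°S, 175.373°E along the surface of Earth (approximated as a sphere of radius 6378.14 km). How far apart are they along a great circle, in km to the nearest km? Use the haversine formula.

In radians: φ₁ = 0.3350, φ₂ = -1.2686, Δλ = 81.845° = 1.4285 rad.
Haversine: a = sin²(Δφ/2) + cos φ₁ cos φ₂ sin²(Δλ/2) = 0.5164 + (0.9444)(0.2976)(0.4291) = 0.63701.
Central angle c = 2·arcsin(√a) = 1.84837 rad.
Distance = R·c = 6378.14 × 1.8484 ≈ 11789 km.

11789 km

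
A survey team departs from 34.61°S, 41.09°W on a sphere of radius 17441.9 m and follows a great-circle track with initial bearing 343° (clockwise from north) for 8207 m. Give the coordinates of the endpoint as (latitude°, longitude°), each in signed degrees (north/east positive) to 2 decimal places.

Angular distance δ = d/R = 8207/17441.9 = 0.47053 rad; initial bearing θ = 5.9865 rad.
sin φ₂ = sin φ₁ cos δ + cos φ₁ sin δ cos θ = (-0.5680)(0.8913) + (0.8230)(0.4534)(0.9563) = -0.1494, so φ₂ = -8.59°.
Δλ = atan2(sin θ sin δ cos φ₁, cos δ − sin φ₁ sin φ₂) = atan2(-0.1091, 0.8065) = -7.704°.
λ₂ = -41.090° − 7.704° = -48.79°.

-8.59°, -48.79°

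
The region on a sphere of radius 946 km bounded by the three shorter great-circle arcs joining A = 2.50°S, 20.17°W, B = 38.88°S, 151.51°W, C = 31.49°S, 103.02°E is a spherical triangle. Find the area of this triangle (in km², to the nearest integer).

2317727 km²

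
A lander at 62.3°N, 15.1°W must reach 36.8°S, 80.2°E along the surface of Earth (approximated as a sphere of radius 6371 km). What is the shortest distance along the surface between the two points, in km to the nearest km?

13831 km

In radians: φ₁ = 1.0873, φ₂ = -0.6423, Δλ = 95.300° = 1.6633 rad.
cos c = sin φ₁ sin φ₂ + cos φ₁ cos φ₂ cos Δλ = (0.8854)(-0.5990) + (0.4648)(0.8007)(-0.0924) = -0.56475,
so c = arccos(-0.56475) = 2.17093 rad.
Distance = R·c = 6371 × 2.1709 ≈ 13831 km.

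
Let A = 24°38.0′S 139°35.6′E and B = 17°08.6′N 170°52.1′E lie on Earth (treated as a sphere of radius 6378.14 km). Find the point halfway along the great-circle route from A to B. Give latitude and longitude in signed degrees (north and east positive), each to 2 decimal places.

-3.89°, 155.63°

Central angle δ = 0.9027 rad. Interpolating on the sphere with fraction f = 0.5:
P = [sin((1−f)δ)·A + sin(fδ)·B] / sin δ = 0.5556·A + 0.5556·B in Cartesian coordinates,
giving P = (-0.9088, 0.4117, -0.0678), i.e. latitude -3.89°, longitude 155.63°.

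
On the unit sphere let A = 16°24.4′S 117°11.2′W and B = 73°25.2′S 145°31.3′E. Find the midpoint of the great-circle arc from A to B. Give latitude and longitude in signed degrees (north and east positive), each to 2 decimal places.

The central angle between A and B is δ = 1.3326 rad.
With f = 0.5, the slerp weights are sin((1−f)δ)/sin δ = 0.6360 and sin(fδ)/sin δ = 0.6360.
Weighted sum of the unit vectors: (0.6360)·(-0.4383,-0.8533,-0.2825) + (0.6360)·(-0.2352,0.1615,-0.9584) = (-0.4284, -0.4400, -0.7892).
Converting back: φ = atan2(z, √(x²+y²)) = -52.11°, λ = atan2(y, x) = -134.23°.

-52.11°, -134.23°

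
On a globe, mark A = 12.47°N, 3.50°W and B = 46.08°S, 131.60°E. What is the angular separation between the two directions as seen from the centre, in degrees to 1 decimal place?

Let φ₁ = 0.2176 rad, φ₂ = -0.8042 rad, and Δλ = 2.3579 rad.
Haversine: a = sin²(Δφ/2) + cos φ₁ cos φ₂ sin²(Δλ/2) = 0.2391 + (0.9764)(0.6937)(0.8542) = 0.81764.
Central angle c = 2·arcsin(√a) = 2.25918 rad.
So the angular separation is 129.4°.

129.4°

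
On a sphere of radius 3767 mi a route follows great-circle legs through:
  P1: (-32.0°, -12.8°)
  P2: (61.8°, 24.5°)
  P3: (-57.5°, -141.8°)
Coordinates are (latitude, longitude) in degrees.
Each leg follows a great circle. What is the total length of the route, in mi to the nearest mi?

17778 mi

Leg P1→P2: central angle 1.7196 rad, distance 6477.7 mi.
Leg P2→P3: central angle 2.9998 rad, distance 11300.2 mi.
Total: 6477.7 + 11300.2 ≈ 17778 mi.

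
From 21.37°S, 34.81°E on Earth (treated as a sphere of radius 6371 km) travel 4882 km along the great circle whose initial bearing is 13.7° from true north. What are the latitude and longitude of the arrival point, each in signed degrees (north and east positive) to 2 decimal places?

21.40°, 44.97°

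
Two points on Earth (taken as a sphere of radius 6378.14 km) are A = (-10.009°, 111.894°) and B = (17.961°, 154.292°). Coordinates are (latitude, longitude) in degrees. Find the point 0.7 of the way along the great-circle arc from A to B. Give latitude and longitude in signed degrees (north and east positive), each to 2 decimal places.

9.92°, 141.10°

Central angle δ = 0.8786 rad. Interpolating on the sphere with fraction f = 0.7:
P = [sin((1−f)δ)·A + sin(fδ)·B] / sin δ = 0.3384·A + 0.7495·B in Cartesian coordinates,
giving P = (-0.7667, 0.6185, 0.1723), i.e. latitude 9.92°, longitude 141.10°.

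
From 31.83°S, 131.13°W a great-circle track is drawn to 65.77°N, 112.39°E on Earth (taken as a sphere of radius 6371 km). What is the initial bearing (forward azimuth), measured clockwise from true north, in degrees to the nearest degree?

Δλ = -116.480° = -2.0330 rad.
y = sin Δλ · cos φ₂ = (-0.8951)(0.4104) = -0.3673
x = cos φ₁ sin φ₂ − sin φ₁ cos φ₂ cos Δλ = (0.8496)(0.9119) − (-0.5274)(0.4104)(-0.4459) = 0.6783
θ = atan2(y, x) = -28.44°; adding 360° gives 332°.

332°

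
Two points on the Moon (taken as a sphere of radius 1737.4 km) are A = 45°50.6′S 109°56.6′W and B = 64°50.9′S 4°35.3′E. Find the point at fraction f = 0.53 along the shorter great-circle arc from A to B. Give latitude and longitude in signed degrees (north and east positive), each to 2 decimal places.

Central angle δ = 1.0163 rad. Interpolating on the sphere with fraction f = 0.53:
P = [sin((1−f)δ)·A + sin(fδ)·B] / sin δ = 0.5407·A + 0.6034·B in Cartesian coordinates,
giving P = (0.1271, -0.3336, -0.9341), i.e. latitude -69.08°, longitude -69.14°.

-69.08°, -69.14°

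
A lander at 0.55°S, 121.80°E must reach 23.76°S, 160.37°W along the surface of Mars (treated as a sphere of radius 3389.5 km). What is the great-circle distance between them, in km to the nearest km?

4653 km

With latitudes φ₁ = -0.550°, φ₂ = -23.760° and longitude difference Δλ = 77.830°:
Haversine: a = sin²(Δφ/2) + cos φ₁ cos φ₂ sin²(Δλ/2) = 0.0405 + (1.0000)(0.9152)(0.3946) = 0.40160.
Central angle c = 2·arcsin(√a) = 1.37270 rad.
Distance = R·c = 3389.5 × 1.3727 ≈ 4653 km.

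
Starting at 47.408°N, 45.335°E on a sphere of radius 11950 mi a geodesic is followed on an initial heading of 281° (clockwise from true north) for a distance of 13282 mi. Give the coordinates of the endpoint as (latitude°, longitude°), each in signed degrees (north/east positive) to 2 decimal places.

26.24°, -33.47°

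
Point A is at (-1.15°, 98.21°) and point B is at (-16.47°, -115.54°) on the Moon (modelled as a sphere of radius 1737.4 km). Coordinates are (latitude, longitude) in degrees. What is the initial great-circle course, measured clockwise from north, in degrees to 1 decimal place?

Δλ = 146.250° = 2.5525 rad.
y = sin Δλ · cos φ₂ = (0.5556)(0.9590) = 0.5328
x = cos φ₁ sin φ₂ − sin φ₁ cos φ₂ cos Δλ = (0.9998)(-0.2835) − (-0.0201)(0.9590)(-0.8315) = -0.2995
θ = atan2(y, x) = 119.34°, so the bearing is 119.3°.

119.3°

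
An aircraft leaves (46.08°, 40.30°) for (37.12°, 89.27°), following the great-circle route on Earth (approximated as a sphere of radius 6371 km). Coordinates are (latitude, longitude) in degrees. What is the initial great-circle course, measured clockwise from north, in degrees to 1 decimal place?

Δλ = 48.970° = 0.8547 rad.
y = sin Δλ · cos φ₂ = (0.7544)(0.7974) = 0.6015
x = cos φ₁ sin φ₂ − sin φ₁ cos φ₂ cos Δλ = (0.6937)(0.6035) − (0.7203)(0.7974)(0.6565) = 0.0416
θ = atan2(y, x) = 86.05°, so the bearing is 86.0°.

86.0°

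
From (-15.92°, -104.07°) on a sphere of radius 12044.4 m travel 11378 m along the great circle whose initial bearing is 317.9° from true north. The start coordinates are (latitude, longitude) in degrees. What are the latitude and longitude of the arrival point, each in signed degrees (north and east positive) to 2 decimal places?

24.67°, -140.78°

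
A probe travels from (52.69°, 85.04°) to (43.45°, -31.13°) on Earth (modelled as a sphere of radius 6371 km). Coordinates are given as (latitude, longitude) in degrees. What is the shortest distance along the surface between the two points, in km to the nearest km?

7710 km

Let φ₁ = 0.9196 rad, φ₂ = 0.7583 rad, and Δλ = -2.0275 rad.
cos c = sin φ₁ sin φ₂ + cos φ₁ cos φ₂ cos Δλ = (0.7954)(0.6877) + (0.6061)(0.7260)(-0.4410) = 0.35292,
so c = arccos(0.35292) = 1.21011 rad.
Distance = R·c = 6371 × 1.2101 ≈ 7710 km.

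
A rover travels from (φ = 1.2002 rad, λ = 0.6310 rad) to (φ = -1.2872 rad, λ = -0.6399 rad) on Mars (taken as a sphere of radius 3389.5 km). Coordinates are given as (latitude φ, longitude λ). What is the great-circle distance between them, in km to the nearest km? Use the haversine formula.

8866 km

In radians: φ₁ = 1.2002, φ₂ = -1.2872, Δλ = -72.817° = -1.2709 rad.
Haversine: a = sin²(Δφ/2) + cos φ₁ cos φ₂ sin²(Δλ/2) = 0.8968 + (0.3622)(0.2798)(0.3523) = 0.93247.
Central angle c = 2·arcsin(√a) = 2.61583 rad.
Distance = R·c = 3389.5 × 2.6158 ≈ 8866 km.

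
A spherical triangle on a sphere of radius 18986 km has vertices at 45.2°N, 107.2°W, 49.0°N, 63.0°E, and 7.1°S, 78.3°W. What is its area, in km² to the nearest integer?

363569068 km²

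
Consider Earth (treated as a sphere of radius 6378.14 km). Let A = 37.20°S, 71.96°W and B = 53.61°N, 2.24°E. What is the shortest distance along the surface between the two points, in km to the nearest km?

12354 km

Let φ₁ = -0.6493 rad, φ₂ = 0.9357 rad, and Δλ = 1.2950 rad.
cos c = sin φ₁ sin φ₂ + cos φ₁ cos φ₂ cos Δλ = (-0.6046)(0.8050) + (0.7965)(0.5933)(0.2723) = -0.35803,
so c = arccos(-0.35803) = 1.93695 rad.
Distance = R·c = 6378.14 × 1.9370 ≈ 12354 km.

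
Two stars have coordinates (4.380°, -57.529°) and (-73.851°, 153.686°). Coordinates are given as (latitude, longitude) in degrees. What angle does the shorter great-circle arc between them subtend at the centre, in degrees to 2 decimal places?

In radians: φ₁ = 0.0764, φ₂ = -1.2889, Δλ = -148.785° = -2.5968 rad.
Haversine: a = sin²(Δφ/2) + cos φ₁ cos φ₂ sin²(Δλ/2) = 0.3980 + (0.9971)(0.2781)(0.9276) = 0.65527.
Central angle c = 2·arcsin(√a) = 1.88655 rad.
So the angular separation is 108.09°.

108.09°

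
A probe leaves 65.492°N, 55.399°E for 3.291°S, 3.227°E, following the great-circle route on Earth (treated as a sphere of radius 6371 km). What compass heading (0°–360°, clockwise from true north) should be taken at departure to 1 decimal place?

With φ₁ = 1.1431, φ₂ = -0.0574, Δλ = -0.9106 rad, the forward-azimuth formula gives
θ = atan2( sin Δλ cos φ₂ , cos φ₁ sin φ₂ − sin φ₁ cos φ₂ cos Δλ ) = atan2(-0.7886, -0.5809) = -126.38°.
Adding 360° brings this into [0°, 360°): 233.6°.

233.6°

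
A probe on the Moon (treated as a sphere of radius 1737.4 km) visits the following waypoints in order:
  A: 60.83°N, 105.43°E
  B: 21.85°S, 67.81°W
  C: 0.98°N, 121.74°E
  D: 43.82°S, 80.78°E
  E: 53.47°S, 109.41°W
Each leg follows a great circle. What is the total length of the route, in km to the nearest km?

Leg A→B: central angle 2.4563 rad, distance 4267.5 km.
Leg B→C: central angle 2.7428 rad, distance 4765.3 km.
Leg C→D: central angle 1.0087 rad, distance 1752.5 km.
Leg D→E: central angle 1.4367 rad, distance 2496.2 km.
Total: 4267.5 + 4765.3 + 1752.5 + 2496.2 ≈ 13282 km.

13282 km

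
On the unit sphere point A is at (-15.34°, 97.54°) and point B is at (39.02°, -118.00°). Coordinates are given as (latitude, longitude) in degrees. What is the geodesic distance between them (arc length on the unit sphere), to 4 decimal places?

Let φ₁ = -0.2677 rad, φ₂ = 0.6810 rad, and Δλ = 2.5213 rad.
cos c = sin φ₁ sin φ₂ + cos φ₁ cos φ₂ cos Δλ = (-0.2645)(0.6296) + (0.9644)(0.7769)(-0.8137) = -0.77623,
so c = arccos(-0.77623) = 2.45945 rad.
On the unit sphere the arc length equals the central angle: 2.4595.

2.4595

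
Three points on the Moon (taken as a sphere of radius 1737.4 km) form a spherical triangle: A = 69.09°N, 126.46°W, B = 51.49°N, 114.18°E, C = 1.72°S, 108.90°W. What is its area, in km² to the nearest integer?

Side lengths (central angles): a = 2.0692, b = 1.2534, c = 0.8995 rad; semiperimeter s = 2.1111.
By l'Huilier's theorem, tan(E/4) = √[tan(s/2) tan((s−a)/2) tan((s−b)/2) tan((s−c)/2)], giving spherical excess E = 0.4310 rad.
Area = E·R² = 0.4310 × (1737.4)² ≈ 1300866 km².

1300866 km²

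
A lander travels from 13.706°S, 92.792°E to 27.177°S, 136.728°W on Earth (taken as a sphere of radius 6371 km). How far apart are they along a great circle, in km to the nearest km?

13002 km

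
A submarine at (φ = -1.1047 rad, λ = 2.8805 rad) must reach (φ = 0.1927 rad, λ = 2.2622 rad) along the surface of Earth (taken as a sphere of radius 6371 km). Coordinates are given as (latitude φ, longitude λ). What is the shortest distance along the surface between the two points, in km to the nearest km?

In radians: φ₁ = -1.1047, φ₂ = 0.1927, Δλ = -35.426° = -0.6183 rad.
cos c = sin φ₁ sin φ₂ + cos φ₁ cos φ₂ cos Δλ = (-0.8933)(0.1915) + (0.4494)(0.9815)(0.8149) = 0.18834,
so c = arccos(0.18834) = 1.38132 rad.
Distance = R·c = 6371 × 1.3813 ≈ 8800 km.

8800 km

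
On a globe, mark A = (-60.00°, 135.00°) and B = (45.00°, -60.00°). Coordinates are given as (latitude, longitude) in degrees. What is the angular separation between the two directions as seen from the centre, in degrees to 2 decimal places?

With latitudes φ₁ = -60.000°, φ₂ = 45.000° and longitude difference Δλ = 165.000°:
Haversine: a = sin²(Δφ/2) + cos φ₁ cos φ₂ sin²(Δλ/2) = 0.6294 + (0.5000)(0.7071)(0.9830) = 0.97694.
Central angle c = 2·arcsin(√a) = 2.83670 rad.
So the angular separation is 162.53°.

162.53°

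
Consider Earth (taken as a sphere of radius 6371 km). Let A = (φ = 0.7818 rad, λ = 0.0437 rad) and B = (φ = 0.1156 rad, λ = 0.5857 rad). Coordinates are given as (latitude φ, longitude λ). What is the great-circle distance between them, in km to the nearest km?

Let φ₁ = 0.7818 rad, φ₂ = 0.1156 rad, and Δλ = 0.5420 rad.
Haversine: a = sin²(Δφ/2) + cos φ₁ cos φ₂ sin²(Δλ/2) = 0.1069 + (0.7096)(0.9933)(0.0717) = 0.15743.
Central angle c = 2·arcsin(√a) = 0.81599 rad.
Distance = R·c = 6371 × 0.8160 ≈ 5199 km.

5199 km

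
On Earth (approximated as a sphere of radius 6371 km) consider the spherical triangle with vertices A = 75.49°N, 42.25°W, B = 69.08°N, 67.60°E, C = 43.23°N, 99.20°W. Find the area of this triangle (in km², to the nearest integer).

Side lengths (central angles): a = 1.1740, b = 0.7034, c = 0.5076 rad; semiperimeter s = 1.1925.
By l'Huilier's theorem, tan(E/4) = √[tan(s/2) tan((s−a)/2) tan((s−b)/2) tan((s−c)/2)], giving spherical excess E = 0.0946 rad.
Area = E·R² = 0.0946 × (6371)² ≈ 3838513 km².

3838513 km²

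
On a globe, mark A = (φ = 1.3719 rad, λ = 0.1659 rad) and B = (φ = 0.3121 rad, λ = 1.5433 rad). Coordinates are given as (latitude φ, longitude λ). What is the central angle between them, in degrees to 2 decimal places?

With latitudes φ₁ = 78.604°, φ₂ = 17.882° and longitude difference Δλ = 78.919°:
Haversine: a = sin²(Δφ/2) + cos φ₁ cos φ₂ sin²(Δλ/2) = 0.2555 + (0.1976)(0.9517)(0.4039) = 0.33143.
Central angle c = 2·arcsin(√a) = 1.22691 rad.
So the angular separation is 70.30°.

70.30°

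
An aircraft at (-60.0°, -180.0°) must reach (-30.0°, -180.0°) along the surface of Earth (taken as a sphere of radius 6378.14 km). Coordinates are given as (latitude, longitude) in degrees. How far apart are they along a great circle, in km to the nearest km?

3340 km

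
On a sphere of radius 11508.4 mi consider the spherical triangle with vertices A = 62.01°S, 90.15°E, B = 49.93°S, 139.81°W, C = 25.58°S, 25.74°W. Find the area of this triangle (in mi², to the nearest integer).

119651226 mi²

Side lengths (central angles): a = 1.4771, b = 1.3731, c = 1.0686 rad; semiperimeter s = 1.9593.
By l'Huilier's theorem, tan(E/4) = √[tan(s/2) tan((s−a)/2) tan((s−b)/2) tan((s−c)/2)], giving spherical excess E = 0.9034 rad.
Area = E·R² = 0.9034 × (11508.4)² ≈ 119651226 mi².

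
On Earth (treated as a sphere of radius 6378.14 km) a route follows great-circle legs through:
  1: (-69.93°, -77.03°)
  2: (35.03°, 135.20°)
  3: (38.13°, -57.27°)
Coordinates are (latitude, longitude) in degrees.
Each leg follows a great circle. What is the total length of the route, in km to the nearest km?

Leg 1→2: central angle 2.4604 rad, distance 15693.1 km.
Leg 2→3: central angle 1.8489 rad, distance 11792.4 km.
Total: 15693.1 + 11792.4 ≈ 27485 km.

27485 km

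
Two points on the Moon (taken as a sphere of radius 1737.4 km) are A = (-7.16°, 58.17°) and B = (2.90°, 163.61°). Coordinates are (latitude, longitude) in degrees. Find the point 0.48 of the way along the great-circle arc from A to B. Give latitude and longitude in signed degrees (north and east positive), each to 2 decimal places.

-3.74°, 109.03°

Central angle δ = 1.8443 rad. Interpolating on the sphere with fraction f = 0.48:
P = [sin((1−f)δ)·A + sin(fδ)·B] / sin δ = 0.8502·A + 0.8040·B in Cartesian coordinates,
giving P = (-0.3254, 0.9433, -0.0653), i.e. latitude -3.74°, longitude 109.03°.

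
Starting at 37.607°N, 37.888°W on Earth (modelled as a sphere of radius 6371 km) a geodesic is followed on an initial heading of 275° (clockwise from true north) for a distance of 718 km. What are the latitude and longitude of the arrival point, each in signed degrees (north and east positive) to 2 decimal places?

37.89°, -46.05°

Angular distance δ = d/R = 718/6371 = 0.11270 rad; initial bearing θ = 4.7997 rad.
sin φ₂ = sin φ₁ cos δ + cos φ₁ sin δ cos θ = (0.6102)(0.9937) + (0.7922)(0.1125)(0.0872) = 0.6141, so φ₂ = 37.89°.
Δλ = atan2(sin θ sin δ cos φ₁, cos δ − sin φ₁ sin φ₂) = atan2(-0.0888, 0.6189) = -8.161°.
λ₂ = -37.888° − 8.161° = -46.05°.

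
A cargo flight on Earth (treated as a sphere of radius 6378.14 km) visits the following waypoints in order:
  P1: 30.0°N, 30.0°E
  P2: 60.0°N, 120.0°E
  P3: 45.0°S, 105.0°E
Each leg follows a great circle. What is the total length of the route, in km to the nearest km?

18931 km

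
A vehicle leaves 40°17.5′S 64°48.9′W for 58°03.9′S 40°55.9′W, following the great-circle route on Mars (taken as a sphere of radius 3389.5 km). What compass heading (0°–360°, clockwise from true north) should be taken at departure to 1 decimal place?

147.4°

Δλ = 23.883° = 0.4168 rad.
y = sin Δλ · cos φ₂ = (0.4049)(0.5290) = 0.2142
x = cos φ₁ sin φ₂ − sin φ₁ cos φ₂ cos Δλ = (0.7628)(-0.8486) − (-0.6467)(0.5290)(0.9144) = -0.3345
θ = atan2(y, x) = 147.37°, so the bearing is 147.4°.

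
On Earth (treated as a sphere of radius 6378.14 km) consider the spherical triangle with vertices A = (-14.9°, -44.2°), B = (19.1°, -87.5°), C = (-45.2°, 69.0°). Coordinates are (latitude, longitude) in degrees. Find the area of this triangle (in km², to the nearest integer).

Side lengths (central angles): a = 2.5733, b = 1.6567, c = 0.9515 rad; semiperimeter s = 2.5907.
By l'Huilier's theorem, tan(E/4) = √[tan(s/2) tan((s−a)/2) tan((s−b)/2) tan((s−c)/2)], giving spherical excess E = 0.5140 rad.
Area = E·R² = 0.5140 × (6378.14)² ≈ 20910315 km².

20910315 km²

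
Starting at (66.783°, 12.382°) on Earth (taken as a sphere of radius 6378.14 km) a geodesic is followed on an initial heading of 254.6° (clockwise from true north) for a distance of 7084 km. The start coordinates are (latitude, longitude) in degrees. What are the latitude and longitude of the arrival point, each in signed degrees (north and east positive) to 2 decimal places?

Angular distance δ = d/R = 7084/6378.14 = 1.11067 rad; initial bearing θ = 4.4436 rad.
sin φ₂ = sin φ₁ cos δ + cos φ₁ sin δ cos θ = (0.9190)(0.4441) + (0.3942)(0.8960)(-0.2656) = 0.3143, so φ₂ = 18.32°.
Δλ = atan2(sin θ sin δ cos φ₁, cos δ − sin φ₁ sin φ₂) = atan2(-0.3405, 0.1552) = -65.497°.
λ₂ = 12.382° − 65.497° = -53.11°.

18.32°, -53.11°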